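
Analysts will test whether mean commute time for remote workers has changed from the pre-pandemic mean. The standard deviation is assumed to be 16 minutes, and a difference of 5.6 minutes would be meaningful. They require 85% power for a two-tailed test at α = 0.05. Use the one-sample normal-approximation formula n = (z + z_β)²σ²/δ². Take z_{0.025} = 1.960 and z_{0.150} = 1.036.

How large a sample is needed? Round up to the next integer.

n = (z_{α/2} + z_β)² · σ² / δ²
  = (1.960 + 1.036)² · 16² / 5.6²
  = 8.9760 · 256 / 31.36
  = 73.27
Round up → n = 74.

n = 74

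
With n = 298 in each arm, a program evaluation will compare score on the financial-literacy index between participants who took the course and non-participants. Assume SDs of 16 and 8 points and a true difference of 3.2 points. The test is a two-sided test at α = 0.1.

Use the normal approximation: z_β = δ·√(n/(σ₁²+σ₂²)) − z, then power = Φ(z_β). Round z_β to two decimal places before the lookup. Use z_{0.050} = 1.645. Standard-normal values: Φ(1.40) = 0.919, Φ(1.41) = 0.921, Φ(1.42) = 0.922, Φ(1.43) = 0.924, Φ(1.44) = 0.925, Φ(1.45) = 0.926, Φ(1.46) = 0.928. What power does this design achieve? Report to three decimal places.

Power ≈ 0.925

z_β = δ·√(n/(σ₁²+σ₂²)) − z_{α/2}
    = 3.2 · √(298/320) − 1.645
    = 3.2 · 0.96501 − 1.645
    = 3.0880 − 1.645 = 1.4430 → 1.44
Power = Φ(1.44) = 0.925.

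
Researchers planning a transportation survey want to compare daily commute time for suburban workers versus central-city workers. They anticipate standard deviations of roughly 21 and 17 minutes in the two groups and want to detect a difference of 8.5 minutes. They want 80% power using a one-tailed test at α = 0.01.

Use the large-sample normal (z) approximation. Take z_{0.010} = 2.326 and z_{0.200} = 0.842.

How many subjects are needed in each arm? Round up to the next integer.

n = 102 per group

n = (z_α + z_β)² · (σ₁² + σ₂²) / δ²
  = (2.326 + 0.842)² · (21² + 17² = 730) / 8.5²
  = 10.0362 · 730 / 72.25
  = 101.40
Round up → n = 102 per group.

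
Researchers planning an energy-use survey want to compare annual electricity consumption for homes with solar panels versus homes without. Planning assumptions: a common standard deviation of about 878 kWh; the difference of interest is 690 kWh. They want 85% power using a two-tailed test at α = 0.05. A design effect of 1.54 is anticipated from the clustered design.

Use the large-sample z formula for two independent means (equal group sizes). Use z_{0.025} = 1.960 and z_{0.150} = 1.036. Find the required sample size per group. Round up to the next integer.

n = 45 per group

n = (z_{α/2} + z_β)² · (σ₁² + σ₂²) / δ²
  = (1.960 + 1.036)² · (2·878² = 1541768) / 690²
  = 8.9760 · 1541768 / 476100
  = 29.07
Design effect: 1.54 × 29.07 = 44.76.
Round up → n = 45 per group.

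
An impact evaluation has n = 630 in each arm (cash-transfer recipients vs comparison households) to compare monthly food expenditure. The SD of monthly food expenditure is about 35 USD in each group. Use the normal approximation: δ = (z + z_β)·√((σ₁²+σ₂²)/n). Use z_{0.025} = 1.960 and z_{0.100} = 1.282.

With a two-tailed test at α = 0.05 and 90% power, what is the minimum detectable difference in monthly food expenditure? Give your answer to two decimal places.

Minimum detectable difference ≈ 6.39 USD

δ = (z_{α/2} + z_β) · √((σ₁²+σ₂²)/n)
  = (1.960 + 1.282) · √(2450/630)
  = 3.242 · √3.8889
  = 3.242 · 1.9720
  = 6.3933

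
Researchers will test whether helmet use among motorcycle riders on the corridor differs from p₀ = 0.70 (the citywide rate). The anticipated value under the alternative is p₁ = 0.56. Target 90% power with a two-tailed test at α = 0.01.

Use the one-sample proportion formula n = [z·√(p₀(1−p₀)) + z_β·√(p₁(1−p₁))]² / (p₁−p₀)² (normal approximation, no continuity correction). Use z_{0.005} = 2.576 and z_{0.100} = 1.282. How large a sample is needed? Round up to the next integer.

n = 169

n = [z_{α/2}·√(p₀q₀) + z_β·√(p₁q₁)]² / (p₁ − p₀)²
  = [2.576·√(0.70·0.30) + 1.282·√(0.56·0.44)]² / (-0.14)²
  = [2.576·0.4583 + 1.282·0.4964]² / 0.0196
  = [1.8168]² / 0.0196
  = 168.41
Round up → n = 169.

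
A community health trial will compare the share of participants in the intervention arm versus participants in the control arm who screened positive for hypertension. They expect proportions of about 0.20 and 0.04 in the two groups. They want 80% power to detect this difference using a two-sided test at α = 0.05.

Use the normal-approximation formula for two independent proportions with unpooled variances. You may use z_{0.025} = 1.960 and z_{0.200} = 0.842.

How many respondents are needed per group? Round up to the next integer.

n = (z_{α/2} + z_β)² · [p₁(1−p₁) + p₂(1−p₂)] / (p₁ − p₂)²
  = (1.960 + 0.842)² · (0.20·0.80 + 0.04·0.96) / (0.16)²
  = (2.802)² · (0.1600 + 0.0384) / 0.0256
  = 7.8512 · 0.1984 / 0.0256
  = 60.85
Round up → n = 61 per group.

n = 61 per group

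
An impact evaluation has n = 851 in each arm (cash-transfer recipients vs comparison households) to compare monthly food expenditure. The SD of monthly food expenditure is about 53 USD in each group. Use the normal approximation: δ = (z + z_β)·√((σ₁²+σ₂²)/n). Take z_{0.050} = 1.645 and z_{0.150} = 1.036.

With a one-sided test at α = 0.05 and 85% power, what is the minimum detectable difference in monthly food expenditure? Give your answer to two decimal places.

δ = (z_α + z_β) · √((σ₁²+σ₂²)/n)
  = (1.645 + 1.036) · √(5618/851)
  = 2.681 · √6.6016
  = 2.681 · 2.5694
  = 6.8885

Minimum detectable difference ≈ 6.89 USD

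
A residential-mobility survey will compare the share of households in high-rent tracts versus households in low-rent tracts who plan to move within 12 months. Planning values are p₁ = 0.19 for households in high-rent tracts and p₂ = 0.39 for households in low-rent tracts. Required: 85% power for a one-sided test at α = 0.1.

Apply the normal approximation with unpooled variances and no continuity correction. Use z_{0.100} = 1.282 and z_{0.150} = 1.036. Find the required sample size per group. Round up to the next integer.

n = (z_α + z_β)² · [p₁(1−p₁) + p₂(1−p₂)] / (p₁ − p₂)²
  = (1.282 + 1.036)² · (0.19·0.81 + 0.39·0.61) / (-0.20)²
  = (2.318)² · (0.1539 + 0.2379) / 0.0400
  = 5.3731 · 0.3918 / 0.0400
  = 52.63
Round up → n = 53 per group.

n = 53 per group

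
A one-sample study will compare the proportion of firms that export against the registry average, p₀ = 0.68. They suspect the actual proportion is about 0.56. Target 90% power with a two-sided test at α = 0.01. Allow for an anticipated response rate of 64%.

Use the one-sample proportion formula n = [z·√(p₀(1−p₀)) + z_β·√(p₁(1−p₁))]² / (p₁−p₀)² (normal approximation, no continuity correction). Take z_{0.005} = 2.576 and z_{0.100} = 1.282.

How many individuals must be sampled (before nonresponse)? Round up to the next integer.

n = [z_{α/2}·√(p₀q₀) + z_β·√(p₁q₁)]² / (p₁ − p₀)²
  = [2.576·√(0.68·0.32) + 1.282·√(0.56·0.44)]² / (-0.12)²
  = [2.576·0.4665 + 1.282·0.4964]² / 0.0144
  = [1.8380]² / 0.0144
  = 234.60
Adjust for 64% response: 234.60 / 0.64 = 366.57.
Round up → n = 367.

n = 367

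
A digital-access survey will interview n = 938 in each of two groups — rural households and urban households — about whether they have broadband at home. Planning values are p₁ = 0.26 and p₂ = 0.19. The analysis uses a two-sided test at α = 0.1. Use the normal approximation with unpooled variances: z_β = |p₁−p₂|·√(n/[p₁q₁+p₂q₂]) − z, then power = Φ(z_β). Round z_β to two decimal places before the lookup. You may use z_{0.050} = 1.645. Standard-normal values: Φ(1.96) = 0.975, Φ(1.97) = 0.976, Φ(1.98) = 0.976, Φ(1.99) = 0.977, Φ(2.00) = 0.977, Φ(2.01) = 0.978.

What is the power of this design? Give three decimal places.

z_β = |p₁−p₂|·√(n/[p₁q₁+p₂q₂]) − z_{α/2}
    = 0.07 · √(938/0.3463) − 1.645
    = 0.07 · 52.0445 − 1.645
    = 3.6431 − 1.645 = 1.9981 → 2.00
Power = Φ(2.00) = 0.977.

Power ≈ 0.977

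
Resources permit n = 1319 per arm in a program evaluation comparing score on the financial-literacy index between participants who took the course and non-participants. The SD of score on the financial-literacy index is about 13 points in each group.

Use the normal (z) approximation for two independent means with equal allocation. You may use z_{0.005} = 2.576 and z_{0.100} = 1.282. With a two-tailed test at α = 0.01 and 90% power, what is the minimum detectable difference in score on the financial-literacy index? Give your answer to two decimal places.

δ = (z_{α/2} + z_β) · √((σ₁²+σ₂²)/n)
  = (2.576 + 1.282) · √(338/1319)
  = 3.858 · √0.25625
  = 3.858 · 0.5062
  = 1.9530

Minimum detectable difference ≈ 1.95 points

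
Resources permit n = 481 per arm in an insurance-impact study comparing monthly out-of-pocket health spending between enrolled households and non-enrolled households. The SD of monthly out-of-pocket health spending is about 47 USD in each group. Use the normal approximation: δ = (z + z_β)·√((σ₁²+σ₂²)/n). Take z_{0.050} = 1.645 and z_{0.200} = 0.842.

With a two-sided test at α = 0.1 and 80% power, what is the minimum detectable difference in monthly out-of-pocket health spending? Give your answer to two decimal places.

δ = (z_{α/2} + z_β) · √((σ₁²+σ₂²)/n)
  = (1.645 + 0.842) · √(4418/481)
  = 2.487 · √9.185
  = 2.487 · 3.0307
  = 7.5373

Minimum detectable difference ≈ 7.54 USD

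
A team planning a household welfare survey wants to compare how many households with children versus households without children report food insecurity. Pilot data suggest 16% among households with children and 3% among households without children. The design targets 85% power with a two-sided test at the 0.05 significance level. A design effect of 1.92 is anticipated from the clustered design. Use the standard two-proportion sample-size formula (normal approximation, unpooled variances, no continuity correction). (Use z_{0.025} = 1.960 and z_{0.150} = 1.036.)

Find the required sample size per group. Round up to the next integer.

n = (z_{α/2} + z_β)² · [p₁(1−p₁) + p₂(1−p₂)] / (p₁ − p₂)²
  = (1.960 + 1.036)² · (0.16·0.84 + 0.03·0.97) / (0.13)²
  = (2.996)² · (0.1344 + 0.0291) / 0.0169
  = 8.9760 · 0.1635 / 0.0169
  = 86.84
Design effect: 1.92 × 86.84 = 166.73.
Round up → n = 167 per group.

n = 167 per group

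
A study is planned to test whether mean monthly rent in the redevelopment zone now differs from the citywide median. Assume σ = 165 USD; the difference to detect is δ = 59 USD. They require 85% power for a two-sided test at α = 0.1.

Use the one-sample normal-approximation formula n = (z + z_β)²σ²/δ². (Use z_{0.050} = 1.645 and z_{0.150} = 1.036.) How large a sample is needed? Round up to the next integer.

n = 57

n = (z_{α/2} + z_β)² · σ² / δ²
  = (1.645 + 1.036)² · 165² / 59²
  = 7.1878 · 27225 / 3481
  = 56.22
Round up → n = 57.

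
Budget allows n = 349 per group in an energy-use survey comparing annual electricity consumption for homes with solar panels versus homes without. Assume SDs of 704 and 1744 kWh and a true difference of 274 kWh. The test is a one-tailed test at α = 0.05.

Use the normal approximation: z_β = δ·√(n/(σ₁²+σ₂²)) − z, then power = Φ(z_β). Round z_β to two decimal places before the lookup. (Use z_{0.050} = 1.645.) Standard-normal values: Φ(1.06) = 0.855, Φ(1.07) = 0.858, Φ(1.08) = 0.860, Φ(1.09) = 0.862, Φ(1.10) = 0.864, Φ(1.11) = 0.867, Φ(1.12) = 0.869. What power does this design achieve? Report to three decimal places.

z_β = δ·√(n/(σ₁²+σ₂²)) − z_α
    = 274 · √(349/3537152) − 1.645
    = 274 · 0.00993 − 1.645
    = 2.7217 − 1.645 = 1.0767 → 1.08
Power = Φ(1.08) = 0.860.

Power ≈ 0.860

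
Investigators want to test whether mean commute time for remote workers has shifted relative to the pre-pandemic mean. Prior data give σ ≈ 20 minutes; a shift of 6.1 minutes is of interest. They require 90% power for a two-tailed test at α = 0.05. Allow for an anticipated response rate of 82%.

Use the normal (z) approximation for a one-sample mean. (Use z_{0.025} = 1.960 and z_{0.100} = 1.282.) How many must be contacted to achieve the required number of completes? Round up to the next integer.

n = 138

n = (z_{α/2} + z_β)² · σ² / δ²
  = (1.960 + 1.282)² · 20² / 6.1²
  = 10.5106 · 400 / 37.21
  = 112.99
Adjust for 82% response: 112.99 / 0.82 = 137.79.
Round up → n = 138.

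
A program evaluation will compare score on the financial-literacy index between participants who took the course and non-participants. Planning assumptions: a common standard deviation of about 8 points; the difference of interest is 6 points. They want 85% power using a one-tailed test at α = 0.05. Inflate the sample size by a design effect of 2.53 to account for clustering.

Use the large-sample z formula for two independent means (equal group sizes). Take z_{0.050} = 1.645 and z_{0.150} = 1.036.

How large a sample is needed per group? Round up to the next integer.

n = (z_α + z_β)² · (σ₁² + σ₂²) / δ²
  = (1.645 + 1.036)² · (2·8² = 128) / 6²
  = 7.1878 · 128 / 36
  = 25.56
Design effect: 2.53 × 25.56 = 64.66.
Round up → n = 65 per group.

n = 65 per group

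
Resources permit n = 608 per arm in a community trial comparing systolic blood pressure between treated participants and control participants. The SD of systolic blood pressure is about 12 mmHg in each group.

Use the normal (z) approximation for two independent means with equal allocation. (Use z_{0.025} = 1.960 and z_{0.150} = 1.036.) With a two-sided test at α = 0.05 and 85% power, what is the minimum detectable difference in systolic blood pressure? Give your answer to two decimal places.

Minimum detectable difference ≈ 2.06 mmHg

δ = (z_{α/2} + z_β) · √((σ₁²+σ₂²)/n)
  = (1.960 + 1.036) · √(288/608)
  = 2.996 · √0.47368
  = 2.996 · 0.6882
  = 2.0620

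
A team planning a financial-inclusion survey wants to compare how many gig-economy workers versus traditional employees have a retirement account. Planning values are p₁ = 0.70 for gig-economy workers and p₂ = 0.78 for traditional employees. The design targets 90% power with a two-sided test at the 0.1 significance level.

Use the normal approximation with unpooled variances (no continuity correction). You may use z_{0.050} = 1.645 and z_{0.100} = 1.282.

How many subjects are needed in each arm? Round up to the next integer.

n = 511 per group

n = (z_{α/2} + z_β)² · [p₁(1−p₁) + p₂(1−p₂)] / (p₁ − p₂)²
  = (1.645 + 1.282)² · (0.70·0.30 + 0.78·0.22) / (-0.08)²
  = (2.927)² · (0.2100 + 0.1716) / 0.0064
  = 8.5673 · 0.3816 / 0.0064
  = 510.83
Round up → n = 511 per group.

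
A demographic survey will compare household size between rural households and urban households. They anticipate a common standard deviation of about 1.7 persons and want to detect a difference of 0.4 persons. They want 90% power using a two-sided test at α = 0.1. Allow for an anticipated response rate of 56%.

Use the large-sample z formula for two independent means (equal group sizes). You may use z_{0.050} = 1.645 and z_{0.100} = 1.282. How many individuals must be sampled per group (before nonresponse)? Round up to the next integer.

n = 553 per group

n = (z_{α/2} + z_β)² · (σ₁² + σ₂²) / δ²
  = (1.645 + 1.282)² · (2·1.7² = 5.78) / 0.4²
  = 8.5673 · 5.78 / 0.16
  = 309.49
Adjust for 56% response: 309.49 / 0.56 = 552.67.
Round up → n = 553 per group.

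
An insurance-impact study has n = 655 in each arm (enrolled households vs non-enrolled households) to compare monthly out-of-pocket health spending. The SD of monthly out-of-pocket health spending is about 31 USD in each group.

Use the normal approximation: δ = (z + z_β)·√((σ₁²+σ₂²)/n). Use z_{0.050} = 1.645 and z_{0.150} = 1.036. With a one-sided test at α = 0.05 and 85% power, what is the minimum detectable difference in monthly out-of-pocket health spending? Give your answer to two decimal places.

Minimum detectable difference ≈ 4.59 USD

δ = (z_α + z_β) · √((σ₁²+σ₂²)/n)
  = (1.645 + 1.036) · √(1922/655)
  = 2.681 · √2.9344
  = 2.681 · 1.7130
  = 4.5925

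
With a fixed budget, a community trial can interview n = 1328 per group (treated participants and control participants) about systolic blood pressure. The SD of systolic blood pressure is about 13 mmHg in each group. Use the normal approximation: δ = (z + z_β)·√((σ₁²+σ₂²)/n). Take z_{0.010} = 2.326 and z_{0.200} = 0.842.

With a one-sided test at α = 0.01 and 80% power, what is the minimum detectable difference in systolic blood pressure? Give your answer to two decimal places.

Minimum detectable difference ≈ 1.60 mmHg

δ = (z_α + z_β) · √((σ₁²+σ₂²)/n)
  = (2.326 + 0.842) · √(338/1328)
  = 3.168 · √0.25452
  = 3.168 · 0.5045
  = 1.5982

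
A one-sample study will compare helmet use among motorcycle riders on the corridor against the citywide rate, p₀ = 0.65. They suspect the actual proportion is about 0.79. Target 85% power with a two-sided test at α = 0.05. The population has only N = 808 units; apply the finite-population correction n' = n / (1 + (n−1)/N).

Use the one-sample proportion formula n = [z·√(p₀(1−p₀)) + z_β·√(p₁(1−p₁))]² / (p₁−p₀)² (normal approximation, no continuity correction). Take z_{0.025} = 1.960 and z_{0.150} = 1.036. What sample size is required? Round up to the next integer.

n = [z_{α/2}·√(p₀q₀) + z_β·√(p₁q₁)]² / (p₁ − p₀)²
  = [1.960·√(0.65·0.35) + 1.036·√(0.79·0.21)]² / (0.14)²
  = [1.960·0.4770 + 1.036·0.4073]² / 0.0196
  = [1.3568]² / 0.0196
  = 93.93
Finite-population correction (N = 808): 93.93 / (1 + (93.93 − 1)/808) = 84.24.
Round up → n = 85.

n = 85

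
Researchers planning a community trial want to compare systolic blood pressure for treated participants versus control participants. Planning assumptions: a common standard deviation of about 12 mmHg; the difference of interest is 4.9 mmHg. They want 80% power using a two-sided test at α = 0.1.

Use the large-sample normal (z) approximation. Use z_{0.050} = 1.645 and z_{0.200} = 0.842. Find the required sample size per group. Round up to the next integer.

n = 75 per group

n = (z_{α/2} + z_β)² · (σ₁² + σ₂²) / δ²
  = (1.645 + 0.842)² · (2·12² = 288) / 4.9²
  = 6.1852 · 288 / 24.01
  = 74.19
Round up → n = 75 per group.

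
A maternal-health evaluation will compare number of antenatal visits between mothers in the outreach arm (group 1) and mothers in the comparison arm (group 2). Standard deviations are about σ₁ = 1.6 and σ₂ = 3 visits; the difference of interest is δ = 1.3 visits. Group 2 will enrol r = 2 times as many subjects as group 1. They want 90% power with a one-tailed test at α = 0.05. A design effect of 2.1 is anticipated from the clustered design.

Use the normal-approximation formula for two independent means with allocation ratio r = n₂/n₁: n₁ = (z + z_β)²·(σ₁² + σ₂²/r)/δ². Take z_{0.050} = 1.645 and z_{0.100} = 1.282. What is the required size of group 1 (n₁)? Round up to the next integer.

n₁ = (z_α + z_β)² · (σ₁² + σ₂²/r) / δ²
   = (1.645 + 1.282)² · (1.6² + 3²/2) / 1.3²
   = 8.5673 · (2.56 + 4.5) / 1.69
   = 8.5673 · 7.06 / 1.69
   = 35.79
Design effect: 2.1 × 35.79 = 75.16.
Round up → n₁ = 76; n₂ = r·n₁ = 2 × 76 = 152.

n₁ = 76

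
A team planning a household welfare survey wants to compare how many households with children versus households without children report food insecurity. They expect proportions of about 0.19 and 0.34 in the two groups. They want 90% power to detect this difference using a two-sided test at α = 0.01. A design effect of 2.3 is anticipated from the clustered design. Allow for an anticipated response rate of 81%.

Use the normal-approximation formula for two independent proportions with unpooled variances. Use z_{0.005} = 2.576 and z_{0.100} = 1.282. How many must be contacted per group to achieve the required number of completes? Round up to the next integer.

n = 711 per group

n = (z_{α/2} + z_β)² · [p₁(1−p₁) + p₂(1−p₂)] / (p₁ − p₂)²
  = (2.576 + 1.282)² · (0.19·0.81 + 0.34·0.66) / (-0.15)²
  = (3.858)² · (0.1539 + 0.2244) / 0.0225
  = 14.8842 · 0.3783 / 0.0225
  = 250.25
Design effect: 2.3 × 250.25 = 575.58.
Adjust for 81% response: 575.58 / 0.81 = 710.59.
Round up → n = 711 per group.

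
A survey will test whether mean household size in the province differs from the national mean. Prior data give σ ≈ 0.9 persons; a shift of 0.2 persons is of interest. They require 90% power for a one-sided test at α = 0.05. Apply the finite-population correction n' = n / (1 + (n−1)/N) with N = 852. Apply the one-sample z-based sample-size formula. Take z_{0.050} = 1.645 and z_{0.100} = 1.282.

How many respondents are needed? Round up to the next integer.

n = 145

n = (z_α + z_β)² · σ² / δ²
  = (1.645 + 1.282)² · 0.9² / 0.2²
  = 8.5673 · 0.81 / 0.04
  = 173.49
Finite-population correction (N = 852): 173.49 / (1 + (173.49 − 1)/852) = 144.28.
Round up → n = 145.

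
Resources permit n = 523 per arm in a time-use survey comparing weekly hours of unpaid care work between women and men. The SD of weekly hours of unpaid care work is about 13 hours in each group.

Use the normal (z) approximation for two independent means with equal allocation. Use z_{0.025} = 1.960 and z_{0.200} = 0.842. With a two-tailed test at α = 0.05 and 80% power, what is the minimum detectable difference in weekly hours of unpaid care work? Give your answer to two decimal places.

Minimum detectable difference ≈ 2.25 hours

δ = (z_{α/2} + z_β) · √((σ₁²+σ₂²)/n)
  = (1.960 + 0.842) · √(338/523)
  = 2.802 · √0.64627
  = 2.802 · 0.8039
  = 2.2526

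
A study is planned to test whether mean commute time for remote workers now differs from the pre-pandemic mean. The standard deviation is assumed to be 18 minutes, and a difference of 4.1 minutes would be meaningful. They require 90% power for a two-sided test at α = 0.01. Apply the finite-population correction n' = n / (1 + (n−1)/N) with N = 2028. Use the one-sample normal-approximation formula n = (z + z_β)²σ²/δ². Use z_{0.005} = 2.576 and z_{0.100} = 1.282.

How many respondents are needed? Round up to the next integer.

n = 252

n = (z_{α/2} + z_β)² · σ² / δ²
  = (2.576 + 1.282)² · 18² / 4.1²
  = 14.8842 · 324 / 16.81
  = 286.88
Finite-population correction (N = 2028): 286.88 / (1 + (286.88 − 1)/2028) = 251.44.
Round up → n = 252.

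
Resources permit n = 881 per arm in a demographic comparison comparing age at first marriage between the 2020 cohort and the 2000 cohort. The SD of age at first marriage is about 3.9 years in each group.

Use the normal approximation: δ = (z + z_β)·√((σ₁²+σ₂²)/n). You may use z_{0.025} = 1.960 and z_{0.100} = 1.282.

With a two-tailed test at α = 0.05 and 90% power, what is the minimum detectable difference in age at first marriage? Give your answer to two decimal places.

Minimum detectable difference ≈ 0.60 years

δ = (z_{α/2} + z_β) · √((σ₁²+σ₂²)/n)
  = (1.960 + 1.282) · √(30.42/881)
  = 3.242 · √0.03453
  = 3.242 · 0.1858
  = 0.6024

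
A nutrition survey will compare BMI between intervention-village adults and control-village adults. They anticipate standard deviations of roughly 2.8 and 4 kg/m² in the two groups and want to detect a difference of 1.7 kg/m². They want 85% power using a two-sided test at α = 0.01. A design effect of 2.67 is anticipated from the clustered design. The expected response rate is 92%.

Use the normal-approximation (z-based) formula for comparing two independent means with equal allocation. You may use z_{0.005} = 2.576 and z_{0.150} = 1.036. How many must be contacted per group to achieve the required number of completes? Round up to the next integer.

n = 313 per group

n = (z_{α/2} + z_β)² · (σ₁² + σ₂²) / δ²
  = (2.576 + 1.036)² · (2.8² + 4² = 23.84) / 1.7²
  = 13.0465 · 23.84 / 2.89
  = 107.62
Design effect: 2.67 × 107.62 = 287.35.
Adjust for 92% response: 287.35 / 0.92 = 312.34.
Round up → n = 313 per group.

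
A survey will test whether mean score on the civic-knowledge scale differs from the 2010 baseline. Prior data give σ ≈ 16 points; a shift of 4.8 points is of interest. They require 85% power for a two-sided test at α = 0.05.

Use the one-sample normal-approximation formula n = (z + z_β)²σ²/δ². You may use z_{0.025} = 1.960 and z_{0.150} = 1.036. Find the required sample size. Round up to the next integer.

n = 100

n = (z_{α/2} + z_β)² · σ² / δ²
  = (1.960 + 1.036)² · 16² / 4.8²
  = 8.9760 · 256 / 23.04
  = 99.73
Round up → n = 100.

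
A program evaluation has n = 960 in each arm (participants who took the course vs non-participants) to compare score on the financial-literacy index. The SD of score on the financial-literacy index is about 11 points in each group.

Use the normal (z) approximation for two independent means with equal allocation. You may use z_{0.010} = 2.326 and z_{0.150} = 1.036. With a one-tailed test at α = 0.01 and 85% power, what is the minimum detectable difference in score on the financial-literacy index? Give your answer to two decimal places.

Minimum detectable difference ≈ 1.69 points

δ = (z_α + z_β) · √((σ₁²+σ₂²)/n)
  = (2.326 + 1.036) · √(242/960)
  = 3.362 · √0.25208
  = 3.362 · 0.5021
  = 1.6880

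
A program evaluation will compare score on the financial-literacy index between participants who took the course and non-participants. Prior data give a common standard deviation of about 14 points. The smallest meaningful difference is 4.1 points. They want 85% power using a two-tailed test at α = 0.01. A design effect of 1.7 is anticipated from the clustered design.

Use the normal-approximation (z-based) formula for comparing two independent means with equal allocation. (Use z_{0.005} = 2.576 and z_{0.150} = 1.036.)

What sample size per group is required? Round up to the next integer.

n = 518 per group

n = (z_{α/2} + z_β)² · (σ₁² + σ₂²) / δ²
  = (2.576 + 1.036)² · (2·14² = 392) / 4.1²
  = 13.0465 · 392 / 16.81
  = 304.24
Design effect: 1.7 × 304.24 = 517.21.
Round up → n = 518 per group.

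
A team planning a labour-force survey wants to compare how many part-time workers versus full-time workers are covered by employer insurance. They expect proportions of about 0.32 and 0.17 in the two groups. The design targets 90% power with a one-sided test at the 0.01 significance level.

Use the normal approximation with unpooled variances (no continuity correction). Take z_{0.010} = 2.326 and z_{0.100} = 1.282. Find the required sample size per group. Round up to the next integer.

n = 208 per group

n = (z_α + z_β)² · [p₁(1−p₁) + p₂(1−p₂)] / (p₁ − p₂)²
  = (2.326 + 1.282)² · (0.32·0.68 + 0.17·0.83) / (0.15)²
  = (3.608)² · (0.2176 + 0.1411) / 0.0225
  = 13.0177 · 0.3587 / 0.0225
  = 207.53
Round up → n = 208 per group.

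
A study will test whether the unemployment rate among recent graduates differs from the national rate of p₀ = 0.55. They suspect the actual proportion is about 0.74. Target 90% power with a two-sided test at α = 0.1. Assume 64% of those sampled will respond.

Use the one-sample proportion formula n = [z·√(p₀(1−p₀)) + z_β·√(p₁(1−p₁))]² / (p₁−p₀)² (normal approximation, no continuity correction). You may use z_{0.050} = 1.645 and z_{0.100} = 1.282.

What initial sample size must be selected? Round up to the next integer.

n = 83

n = [z_{α/2}·√(p₀q₀) + z_β·√(p₁q₁)]² / (p₁ − p₀)²
  = [1.645·√(0.55·0.45) + 1.282·√(0.74·0.26)]² / (0.19)²
  = [1.645·0.4975 + 1.282·0.4386]² / 0.0361
  = [1.3807]² / 0.0361
  = 52.81
Adjust for 64% response: 52.81 / 0.64 = 82.51.
Round up → n = 83.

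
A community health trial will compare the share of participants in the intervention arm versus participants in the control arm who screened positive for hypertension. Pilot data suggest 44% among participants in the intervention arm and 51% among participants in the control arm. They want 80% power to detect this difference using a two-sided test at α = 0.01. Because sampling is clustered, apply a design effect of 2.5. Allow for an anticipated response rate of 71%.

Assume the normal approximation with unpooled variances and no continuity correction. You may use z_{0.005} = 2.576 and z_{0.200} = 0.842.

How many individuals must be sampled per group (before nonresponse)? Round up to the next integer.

n = (z_{α/2} + z_β)² · [p₁(1−p₁) + p₂(1−p₂)] / (p₁ − p₂)²
  = (2.576 + 0.842)² · (0.44·0.56 + 0.51·0.49) / (-0.07)²
  = (3.418)² · (0.2464 + 0.2499) / 0.0049
  = 11.6827 · 0.4963 / 0.0049
  = 1183.29
Design effect: 2.5 × 1183.29 = 2958.23.
Adjust for 71% response: 2958.23 / 0.71 = 4166.52.
Round up → n = 4167 per group.

n = 4167 per group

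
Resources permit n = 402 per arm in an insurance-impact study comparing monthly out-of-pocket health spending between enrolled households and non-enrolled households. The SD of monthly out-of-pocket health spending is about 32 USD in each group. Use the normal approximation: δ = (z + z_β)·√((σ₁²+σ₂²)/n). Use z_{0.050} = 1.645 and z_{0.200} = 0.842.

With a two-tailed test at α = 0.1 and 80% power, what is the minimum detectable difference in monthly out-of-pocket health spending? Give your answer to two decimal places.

Minimum detectable difference ≈ 5.61 USD

δ = (z_{α/2} + z_β) · √((σ₁²+σ₂²)/n)
  = (1.645 + 0.842) · √(2048/402)
  = 2.487 · √5.0945
  = 2.487 · 2.2571
  = 5.6134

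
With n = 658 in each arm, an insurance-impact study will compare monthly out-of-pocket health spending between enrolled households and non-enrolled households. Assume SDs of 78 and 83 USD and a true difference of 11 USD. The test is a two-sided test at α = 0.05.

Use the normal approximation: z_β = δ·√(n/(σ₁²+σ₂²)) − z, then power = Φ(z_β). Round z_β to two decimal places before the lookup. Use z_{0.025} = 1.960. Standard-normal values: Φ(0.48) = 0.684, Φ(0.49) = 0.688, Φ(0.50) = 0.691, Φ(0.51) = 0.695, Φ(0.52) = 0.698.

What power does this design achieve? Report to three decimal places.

Power ≈ 0.698

z_β = δ·√(n/(σ₁²+σ₂²)) − z_{α/2}
    = 11 · √(658/12973) − 1.960
    = 11 · 0.22521 − 1.960
    = 2.4773 − 1.960 = 0.5173 → 0.52
Power = Φ(0.52) = 0.698.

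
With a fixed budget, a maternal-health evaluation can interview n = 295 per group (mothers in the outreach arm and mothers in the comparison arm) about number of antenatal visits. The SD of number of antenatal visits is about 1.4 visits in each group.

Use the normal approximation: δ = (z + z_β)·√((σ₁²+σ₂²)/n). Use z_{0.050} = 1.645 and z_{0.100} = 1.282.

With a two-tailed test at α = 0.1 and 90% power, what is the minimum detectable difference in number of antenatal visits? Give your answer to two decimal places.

Minimum detectable difference ≈ 0.34 visits

δ = (z_{α/2} + z_β) · √((σ₁²+σ₂²)/n)
  = (1.645 + 1.282) · √(3.92/295)
  = 2.927 · √0.01329
  = 2.927 · 0.1153
  = 0.3374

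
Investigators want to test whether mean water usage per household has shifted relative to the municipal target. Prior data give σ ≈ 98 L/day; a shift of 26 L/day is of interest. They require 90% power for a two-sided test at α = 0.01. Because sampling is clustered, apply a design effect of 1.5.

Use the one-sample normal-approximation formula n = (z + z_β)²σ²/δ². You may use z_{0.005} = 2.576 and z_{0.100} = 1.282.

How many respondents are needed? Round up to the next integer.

n = (z_{α/2} + z_β)² · σ² / δ²
  = (2.576 + 1.282)² · 98² / 26²
  = 14.8842 · 9604 / 676
  = 211.46
Design effect: 1.5 × 211.46 = 317.19.
Round up → n = 318.

n = 318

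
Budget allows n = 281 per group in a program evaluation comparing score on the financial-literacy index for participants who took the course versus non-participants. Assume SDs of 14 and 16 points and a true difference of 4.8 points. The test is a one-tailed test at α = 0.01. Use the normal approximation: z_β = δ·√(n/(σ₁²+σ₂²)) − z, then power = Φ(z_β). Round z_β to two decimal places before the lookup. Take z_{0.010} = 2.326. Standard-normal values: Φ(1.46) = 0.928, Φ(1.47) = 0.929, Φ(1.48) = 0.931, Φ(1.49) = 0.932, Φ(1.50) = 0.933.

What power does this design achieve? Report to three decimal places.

z_β = δ·√(n/(σ₁²+σ₂²)) − z_α
    = 4.8 · √(281/452) − 2.326
    = 4.8 · 0.78847 − 2.326
    = 3.7846 − 2.326 = 1.4586 → 1.46
Power = Φ(1.46) = 0.928.

Power ≈ 0.928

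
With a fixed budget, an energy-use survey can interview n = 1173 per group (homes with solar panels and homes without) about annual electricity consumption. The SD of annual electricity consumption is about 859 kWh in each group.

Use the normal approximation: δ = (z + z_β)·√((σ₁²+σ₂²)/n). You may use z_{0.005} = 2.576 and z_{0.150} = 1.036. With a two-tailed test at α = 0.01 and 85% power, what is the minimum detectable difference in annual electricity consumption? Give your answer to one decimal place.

δ = (z_{α/2} + z_β) · √((σ₁²+σ₂²)/n)
  = (2.576 + 1.036) · √(1475762/1173)
  = 3.612 · √1258.1
  = 3.612 · 35.4698
  = 128.1170

Minimum detectable difference ≈ 128.1 kWh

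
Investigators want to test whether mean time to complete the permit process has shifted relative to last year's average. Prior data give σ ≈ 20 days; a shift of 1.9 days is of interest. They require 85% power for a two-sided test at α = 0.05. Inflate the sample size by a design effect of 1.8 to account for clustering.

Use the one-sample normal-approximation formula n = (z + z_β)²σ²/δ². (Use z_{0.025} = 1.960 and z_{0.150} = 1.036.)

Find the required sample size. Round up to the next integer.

n = (z_{α/2} + z_β)² · σ² / δ²
  = (1.960 + 1.036)² · 20² / 1.9²
  = 8.9760 · 400 / 3.61
  = 994.57
Design effect: 1.8 × 994.57 = 1790.23.
Round up → n = 1791.

n = 1791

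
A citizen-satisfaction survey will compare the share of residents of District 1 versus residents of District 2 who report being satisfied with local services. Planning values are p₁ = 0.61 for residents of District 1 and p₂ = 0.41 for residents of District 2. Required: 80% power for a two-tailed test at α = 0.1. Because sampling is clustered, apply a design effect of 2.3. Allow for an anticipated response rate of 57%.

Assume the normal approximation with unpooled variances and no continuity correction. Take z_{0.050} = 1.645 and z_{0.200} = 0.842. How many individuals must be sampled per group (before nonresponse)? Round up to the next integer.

n = 300 per group

n = (z_{α/2} + z_β)² · [p₁(1−p₁) + p₂(1−p₂)] / (p₁ − p₂)²
  = (1.645 + 0.842)² · (0.61·0.39 + 0.41·0.59) / (0.20)²
  = (2.487)² · (0.2379 + 0.2419) / 0.0400
  = 6.1852 · 0.4798 / 0.0400
  = 74.19
Design effect: 2.3 × 74.19 = 170.64.
Adjust for 57% response: 170.64 / 0.57 = 299.37.
Round up → n = 300 per group.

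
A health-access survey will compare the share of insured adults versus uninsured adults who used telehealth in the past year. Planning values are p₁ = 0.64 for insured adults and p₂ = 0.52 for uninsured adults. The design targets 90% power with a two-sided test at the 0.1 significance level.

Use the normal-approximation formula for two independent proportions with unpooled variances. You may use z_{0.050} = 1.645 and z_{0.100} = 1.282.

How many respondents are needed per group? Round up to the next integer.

n = 286 per group

n = (z_{α/2} + z_β)² · [p₁(1−p₁) + p₂(1−p₂)] / (p₁ − p₂)²
  = (1.645 + 1.282)² · (0.64·0.36 + 0.52·0.48) / (0.12)²
  = (2.927)² · (0.2304 + 0.2496) / 0.0144
  = 8.5673 · 0.4800 / 0.0144
  = 285.58
Round up → n = 286 per group.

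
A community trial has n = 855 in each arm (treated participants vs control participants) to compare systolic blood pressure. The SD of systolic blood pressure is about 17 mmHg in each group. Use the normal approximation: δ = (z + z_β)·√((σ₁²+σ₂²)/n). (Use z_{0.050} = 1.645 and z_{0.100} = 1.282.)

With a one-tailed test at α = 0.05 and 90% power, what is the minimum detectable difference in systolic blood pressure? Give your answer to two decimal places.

δ = (z_α + z_β) · √((σ₁²+σ₂²)/n)
  = (1.645 + 1.282) · √(578/855)
  = 2.927 · √0.67602
  = 2.927 · 0.8222
  = 2.4066

Minimum detectable difference ≈ 2.41 mmHg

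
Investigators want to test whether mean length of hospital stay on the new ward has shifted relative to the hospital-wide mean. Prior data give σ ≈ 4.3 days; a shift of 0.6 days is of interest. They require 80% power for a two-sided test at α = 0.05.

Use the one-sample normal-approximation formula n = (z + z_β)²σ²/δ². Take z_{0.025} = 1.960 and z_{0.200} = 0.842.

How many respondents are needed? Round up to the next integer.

n = 404

n = (z_{α/2} + z_β)² · σ² / δ²
  = (1.960 + 0.842)² · 4.3² / 0.6²
  = 7.8512 · 18.49 / 0.36
  = 403.25
Round up → n = 404.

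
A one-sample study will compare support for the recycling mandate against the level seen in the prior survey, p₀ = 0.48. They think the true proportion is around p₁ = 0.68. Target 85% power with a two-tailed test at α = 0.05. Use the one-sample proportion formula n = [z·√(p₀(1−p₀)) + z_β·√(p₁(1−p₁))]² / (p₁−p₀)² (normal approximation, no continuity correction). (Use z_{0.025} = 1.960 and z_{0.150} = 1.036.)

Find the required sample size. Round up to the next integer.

n = 54

n = [z_{α/2}·√(p₀q₀) + z_β·√(p₁q₁)]² / (p₁ − p₀)²
  = [1.960·√(0.48·0.52) + 1.036·√(0.68·0.32)]² / (0.20)²
  = [1.960·0.4996 + 1.036·0.4665]² / 0.0400
  = [1.4625]² / 0.0400
  = 53.47
Round up → n = 54.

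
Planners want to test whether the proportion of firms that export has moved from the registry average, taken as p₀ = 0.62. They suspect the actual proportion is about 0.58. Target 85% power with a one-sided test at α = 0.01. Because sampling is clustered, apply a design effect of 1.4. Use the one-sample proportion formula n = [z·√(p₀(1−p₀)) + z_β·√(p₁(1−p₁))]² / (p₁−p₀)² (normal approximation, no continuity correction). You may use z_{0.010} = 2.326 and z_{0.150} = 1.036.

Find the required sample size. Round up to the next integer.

n = 2355

n = [z_α·√(p₀q₀) + z_β·√(p₁q₁)]² / (p₁ − p₀)²
  = [2.326·√(0.62·0.38) + 1.036·√(0.58·0.42)]² / (-0.04)²
  = [2.326·0.4854 + 1.036·0.4936]² / 0.0016
  = [1.6403]² / 0.0016
  = 1681.69
Design effect: 1.4 × 1681.69 = 2354.36.
Round up → n = 2355.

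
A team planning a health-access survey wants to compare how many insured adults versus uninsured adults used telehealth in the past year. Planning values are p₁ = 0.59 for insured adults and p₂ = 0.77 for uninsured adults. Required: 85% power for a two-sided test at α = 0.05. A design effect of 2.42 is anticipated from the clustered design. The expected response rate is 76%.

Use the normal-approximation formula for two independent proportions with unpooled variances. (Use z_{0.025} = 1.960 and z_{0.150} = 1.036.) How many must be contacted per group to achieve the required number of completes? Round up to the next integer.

n = (z_{α/2} + z_β)² · [p₁(1−p₁) + p₂(1−p₂)] / (p₁ − p₂)²
  = (1.960 + 1.036)² · (0.59·0.41 + 0.77·0.23) / (-0.18)²
  = (2.996)² · (0.2419 + 0.1771) / 0.0324
  = 8.9760 · 0.4190 / 0.0324
  = 116.08
Design effect: 2.42 × 116.08 = 280.91.
Adjust for 76% response: 280.91 / 0.76 = 369.62.
Round up → n = 370 per group.

n = 370 per group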